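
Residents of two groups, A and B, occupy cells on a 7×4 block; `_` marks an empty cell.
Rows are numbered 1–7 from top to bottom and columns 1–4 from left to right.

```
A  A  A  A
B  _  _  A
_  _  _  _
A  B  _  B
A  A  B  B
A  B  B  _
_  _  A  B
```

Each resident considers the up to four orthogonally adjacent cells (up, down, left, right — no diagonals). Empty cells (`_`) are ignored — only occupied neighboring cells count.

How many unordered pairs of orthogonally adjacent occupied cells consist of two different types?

8

Scan each occupied cell's neighbors to the right and below so each pair is counted once.
Row 1: A(1,1)–A(1,2)= A(1,1)–B(2,1)≠ A(1,2)–A(1,3)= A(1,3)–A(1,4)= A(1,4)–A(2,4)=  → 1/5 unlike.
Row 4: A(4,1)–B(4,2)≠ A(4,1)–A(5,1)= B(4,2)–A(5,2)≠ B(4,4)–B(5,4)=  → 2/4 unlike.
Row 5: A(5,1)–A(5,2)= A(5,1)–A(6,1)= A(5,2)–B(5,3)≠ A(5,2)–B(6,2)≠ B(5,3)–B(5,4)= B(5,3)–B(6,3)=  → 2/6 unlike.
Row 6: A(6,1)–B(6,2)≠ B(6,2)–B(6,3)= B(6,3)–A(7,3)≠  → 2/3 unlike.
Row 7: A(7,3)–B(7,4)≠  → 1/1 unlike.
Total adjacent occupied pairs: 19; unlike-type pairs: 8.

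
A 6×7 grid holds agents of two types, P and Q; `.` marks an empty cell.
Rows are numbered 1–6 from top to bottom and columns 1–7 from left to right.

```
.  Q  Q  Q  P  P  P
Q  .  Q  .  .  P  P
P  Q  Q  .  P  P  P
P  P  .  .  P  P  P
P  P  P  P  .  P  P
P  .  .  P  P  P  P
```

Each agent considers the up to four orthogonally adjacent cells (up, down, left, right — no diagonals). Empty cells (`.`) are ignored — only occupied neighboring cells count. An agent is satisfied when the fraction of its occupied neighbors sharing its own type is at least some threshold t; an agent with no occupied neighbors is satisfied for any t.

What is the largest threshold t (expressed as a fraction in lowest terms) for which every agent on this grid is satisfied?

Row 1: (1,2)Q 1/1 · (1,3)Q 3/3 · (1,4)Q 1/2 · (1,5)P 1/2 · (1,6)P 3/3 · (1,7)P 2/2
Row 2: (2,1)Q 0/1 · (2,3)Q 2/2 · (2,6)P 3/3 · (2,7)P 3/3
Row 3: (3,1)P 1/3 · (3,2)Q 1/3 · (3,3)Q 2/2 · (3,5)P 2/2 · (3,6)P 4/4 · (3,7)P 3/3
Row 4: (4,1)P 3/3 · (4,2)P 2/3 · (4,5)P 2/2 · (4,6)P 4/4 · (4,7)P 3/3
Row 5: (5,1)P 3/3 · (5,2)P 3/3 · (5,3)P 2/2 · (5,4)P 2/2 · (5,6)P 3/3 · (5,7)P 3/3
Row 6: (6,1)P 1/1 · (6,4)P 2/2 · (6,5)P 2/2 · (6,6)P 3/3 · (6,7)P 2/2
The smallest same-type fraction is 0/1 at (2,1), which reduces to 0/1. Any threshold above that leaves this agent unsatisfied.

0/1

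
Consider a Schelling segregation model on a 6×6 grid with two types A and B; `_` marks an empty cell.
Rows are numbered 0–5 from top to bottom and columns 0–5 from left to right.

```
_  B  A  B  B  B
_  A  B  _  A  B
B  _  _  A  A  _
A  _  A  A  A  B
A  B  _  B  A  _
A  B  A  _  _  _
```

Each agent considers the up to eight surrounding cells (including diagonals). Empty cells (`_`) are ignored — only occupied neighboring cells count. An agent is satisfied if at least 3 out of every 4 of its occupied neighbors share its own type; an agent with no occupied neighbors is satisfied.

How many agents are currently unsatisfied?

(0,1)B 1/3 not
(0,2)A 1/4 not
(0,3)B 2/4 not
(0,4)B 3/4 satisfied
(0,5)B 2/3 not
(1,1)A 1/4 not
(1,2)B 2/5 not
(1,4)A 2/6 not
(1,5)B 2/4 not
(2,0)B 0/2 not
(2,3)A 5/6 satisfied
(2,4)A 4/6 not
(3,0)A 1/3 not
(3,2)A 2/4 not
(3,3)A 5/6 satisfied
(3,4)A 4/6 not
(3,5)B 0/3 not
(4,0)A 2/4 not
(4,1)B 1/6 not
(4,3)B 0/5 not
(4,4)A 2/4 not
(5,0)A 1/3 not
(5,1)B 1/4 not
(5,2)A 0/3 not
Unsatisfied: (0,1), (0,2), (0,3), (0,5), (1,1), (1,2), (1,4), (1,5), (2,0), (2,4), (3,0), (3,2), (3,4), (3,5), (4,0), (4,1), (4,3), (4,4), (5,0), (5,1), (5,2) — 21 in total.

21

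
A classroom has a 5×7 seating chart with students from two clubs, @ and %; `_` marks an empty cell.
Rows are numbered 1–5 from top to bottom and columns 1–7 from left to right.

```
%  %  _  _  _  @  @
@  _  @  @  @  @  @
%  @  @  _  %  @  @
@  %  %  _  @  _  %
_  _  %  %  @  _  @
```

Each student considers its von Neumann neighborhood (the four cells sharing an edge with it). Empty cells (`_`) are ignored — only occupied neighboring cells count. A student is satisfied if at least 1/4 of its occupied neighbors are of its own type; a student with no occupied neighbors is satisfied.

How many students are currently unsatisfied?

(1,1)% 1/2 ✓
(1,2)% 1/1 ✓
(1,6)@ 2/2 ✓
(1,7)@ 2/2 ✓
(2,1)@ 0/2 ✗
(2,3)@ 2/2 ✓
(2,4)@ 2/2 ✓
(2,5)@ 2/3 ✓
(2,6)@ 4/4 ✓
(2,7)@ 3/3 ✓
(3,1)% 0/3 ✗
(3,2)@ 1/3 ✓
(3,3)@ 2/3 ✓
(3,5)% 0/3 ✗
(3,6)@ 2/3 ✓
(3,7)@ 2/3 ✓
(4,1)@ 0/2 ✗
(4,2)% 1/3 ✓
(4,3)% 2/3 ✓
(4,5)@ 1/2 ✓
(4,7)% 0/2 ✗
(5,3)% 2/2 ✓
(5,4)% 1/2 ✓
(5,5)@ 1/2 ✓
(5,7)@ 0/1 ✗
Unsatisfied: (2,1), (3,1), (3,5), (4,1), (4,7), (5,7) — 6 in total.

6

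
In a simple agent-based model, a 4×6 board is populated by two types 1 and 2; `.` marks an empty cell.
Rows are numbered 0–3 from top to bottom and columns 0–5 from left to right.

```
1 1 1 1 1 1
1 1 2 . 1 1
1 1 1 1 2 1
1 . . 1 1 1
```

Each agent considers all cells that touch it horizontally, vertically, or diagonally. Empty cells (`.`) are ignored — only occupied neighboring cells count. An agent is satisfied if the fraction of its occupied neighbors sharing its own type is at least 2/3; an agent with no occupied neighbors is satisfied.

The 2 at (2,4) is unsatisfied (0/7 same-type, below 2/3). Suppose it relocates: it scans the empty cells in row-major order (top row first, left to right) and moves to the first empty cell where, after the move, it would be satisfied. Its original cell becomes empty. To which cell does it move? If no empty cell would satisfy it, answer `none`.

Vacating (2,4). Empty cells in order:
  (1,3): 1/7 same-type → still unsatisfied.
  (3,1): 0/4 same-type → still unsatisfied.
  (3,2): 0/4 same-type → still unsatisfied.

none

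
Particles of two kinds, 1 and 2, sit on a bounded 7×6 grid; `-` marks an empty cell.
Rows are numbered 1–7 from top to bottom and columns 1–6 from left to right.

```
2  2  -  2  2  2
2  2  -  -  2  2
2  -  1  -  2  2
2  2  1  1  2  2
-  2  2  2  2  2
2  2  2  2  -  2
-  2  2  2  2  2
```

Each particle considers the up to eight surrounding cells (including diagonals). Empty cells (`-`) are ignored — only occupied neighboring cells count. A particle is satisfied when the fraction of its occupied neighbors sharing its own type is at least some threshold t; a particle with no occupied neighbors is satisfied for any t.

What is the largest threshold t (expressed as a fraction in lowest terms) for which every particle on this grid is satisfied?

(1,1)2 3/3
(1,2)2 3/3
(1,4)2 2/2
(1,5)2 4/4
(1,6)2 3/3
(2,1)2 4/4
(2,2)2 4/5
(2,5)2 6/6
(2,6)2 5/5
(3,1)2 4/4
(3,3)1 2/4
(3,5)2 5/6
(3,6)2 5/5
(4,1)2 3/3
(4,2)2 4/6
(4,3)1 2/6
(4,4)1 2/7
(4,5)2 6/7
(4,6)2 5/5
(5,2)2 6/7
(5,3)2 6/8
(5,4)2 5/7
(5,5)2 6/7
(5,6)2 4/4
(6,1)2 3/3
(6,2)2 6/6
(6,3)2 8/8
(6,4)2 7/7
(6,6)2 4/4
(7,2)2 4/4
(7,3)2 5/5
(7,4)2 4/4
(7,5)2 4/4
(7,6)2 2/2
The smallest same-type fraction is 2/7 at (4,4), which reduces to 2/7. Any threshold above that leaves this particle unsatisfied.

2/7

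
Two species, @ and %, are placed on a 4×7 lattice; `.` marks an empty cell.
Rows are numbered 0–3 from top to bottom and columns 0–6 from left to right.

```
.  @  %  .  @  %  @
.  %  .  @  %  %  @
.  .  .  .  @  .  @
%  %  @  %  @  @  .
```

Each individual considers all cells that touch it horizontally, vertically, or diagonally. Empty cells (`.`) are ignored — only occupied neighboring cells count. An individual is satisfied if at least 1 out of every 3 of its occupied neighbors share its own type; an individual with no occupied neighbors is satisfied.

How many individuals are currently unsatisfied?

5

(0,1)@ 0/2 unhappy
(0,2)% 1/3 ok
(0,4)@ 1/4 unhappy
(0,5)% 2/5 ok
(0,6)@ 1/3 ok
(1,1)% 1/2 ok
(1,3)@ 2/4 ok
(1,4)% 2/5 ok
(1,5)% 2/7 unhappy
(1,6)@ 2/4 ok
(2,4)@ 3/6 ok
(2,6)@ 2/3 ok
(3,0)% 1/1 ok
(3,1)% 1/2 ok
(3,2)@ 0/2 unhappy
(3,3)% 0/3 unhappy
(3,4)@ 2/3 ok
(3,5)@ 3/3 ok
Unsatisfied: (0,1), (0,4), (1,5), (3,2), (3,3) — 5 in total.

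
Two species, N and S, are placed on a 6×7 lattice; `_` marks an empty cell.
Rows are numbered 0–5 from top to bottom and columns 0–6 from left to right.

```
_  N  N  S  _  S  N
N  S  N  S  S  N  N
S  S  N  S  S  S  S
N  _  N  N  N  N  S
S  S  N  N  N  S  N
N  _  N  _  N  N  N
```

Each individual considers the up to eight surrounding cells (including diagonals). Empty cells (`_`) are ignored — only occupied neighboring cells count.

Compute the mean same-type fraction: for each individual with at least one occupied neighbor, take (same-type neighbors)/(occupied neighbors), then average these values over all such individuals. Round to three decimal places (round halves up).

Row 0: (0,1)N 3/4 · (0,2)N 2/5 · (0,3)S 2/4 · (0,5)S 1/4 · (0,6)N 2/3
Row 1: (1,0)N 1/4 · (1,1)S 2/7 · (1,2)N 3/8 · (1,3)S 4/7 · (1,4)S 6/7 · (1,5)N 2/7 · (1,6)N 2/5
Row 2: (2,0)S 2/4 · (2,1)S 2/7 · (2,2)N 3/7 · (2,3)S 3/8 · (2,4)S 4/8 · (2,5)S 4/8 · (2,6)S 2/5
Row 3: (3,0)N 0/4 · (3,2)N 4/7 · (3,3)N 6/8 · (3,4)N 4/8 · (3,5)N 3/8 · (3,6)S 3/5
Row 4: (4,0)S 1/3 · (4,1)S 1/6 · (4,2)N 4/5 · (4,3)N 7/7 · (4,4)N 6/7 · (4,5)S 1/8 · (4,6)N 3/5
Row 5: (5,0)N 0/2 · (5,2)N 2/3 · (5,4)N 3/4 · (5,5)N 4/5 · (5,6)N 2/3
Sum over 37 individuals: 3/4 + 2/5 + 2/4 + 1/4 + 2/3 + 1/4 + 2/7 + 3/8 + 4/7 + 6/7 + 2/7 + 2/5 + 2/4 + 2/7 + 3/7 + 3/8 + 4/8 + 4/8 + 2/5 + 0/4 + 4/7 + 6/8 + 4/8 + 3/8 + 3/5 + 1/3 + 1/6 + 4/5 + 7/7 + 6/7 + 1/8 + 3/5 + 0/2 + 2/3 + 3/4 + 4/5 + 2/3 = 127/7; mean = 127/7 ÷ 37 = 127/259 = 0.490347… → 0.490.

0.490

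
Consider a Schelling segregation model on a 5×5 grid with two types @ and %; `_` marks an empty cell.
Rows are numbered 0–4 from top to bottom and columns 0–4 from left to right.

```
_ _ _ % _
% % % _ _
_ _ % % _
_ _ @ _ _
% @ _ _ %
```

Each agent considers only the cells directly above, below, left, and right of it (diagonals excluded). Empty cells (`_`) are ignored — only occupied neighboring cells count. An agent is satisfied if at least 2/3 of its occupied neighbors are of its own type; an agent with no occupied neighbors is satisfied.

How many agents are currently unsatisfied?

3

Row 0: (0,3)% 0/0 satisfied
Row 1: (1,0)% 1/1 satisfied · (1,1)% 2/2 satisfied · (1,2)% 2/2 satisfied
Row 2: (2,2)% 2/3 satisfied · (2,3)% 1/1 satisfied
Row 3: (3,2)@ 0/1 not
Row 4: (4,0)% 0/1 not · (4,1)@ 0/1 not · (4,4)% 0/0 satisfied
Unsatisfied: (3,2), (4,0), (4,1) — 3 in total.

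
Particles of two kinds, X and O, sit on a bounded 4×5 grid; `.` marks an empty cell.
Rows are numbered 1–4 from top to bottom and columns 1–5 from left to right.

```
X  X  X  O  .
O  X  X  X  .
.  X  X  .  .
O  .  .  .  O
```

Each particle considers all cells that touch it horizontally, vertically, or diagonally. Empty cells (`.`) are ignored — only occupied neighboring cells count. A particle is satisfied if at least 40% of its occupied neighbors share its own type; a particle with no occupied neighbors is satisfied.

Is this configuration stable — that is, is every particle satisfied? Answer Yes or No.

Row 1: (1,1)X 2/3 satisfied · (1,2)X 4/5 satisfied · (1,3)X 4/5 satisfied · (1,4)O 0/3 not
Row 2: (2,1)O 0/4 not · (2,2)X 6/7 satisfied · (2,3)X 6/7 satisfied · (2,4)X 3/4 satisfied
Row 3: (3,2)X 3/5 satisfied · (3,3)X 4/4 satisfied
Row 4: (4,1)O 0/1 not · (4,5)O 0/0 satisfied
For instance (1,4) has only 0/3 same-type neighbors, below 2/5.

No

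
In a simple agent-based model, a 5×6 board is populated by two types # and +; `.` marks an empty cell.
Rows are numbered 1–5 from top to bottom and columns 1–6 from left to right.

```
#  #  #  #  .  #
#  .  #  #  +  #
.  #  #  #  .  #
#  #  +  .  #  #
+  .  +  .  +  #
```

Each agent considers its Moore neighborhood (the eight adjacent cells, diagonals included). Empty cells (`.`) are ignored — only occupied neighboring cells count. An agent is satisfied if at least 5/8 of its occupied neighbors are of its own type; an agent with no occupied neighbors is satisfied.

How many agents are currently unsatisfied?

7

(1,1)# 2/2 ✓
(1,2)# 4/4 ✓
(1,3)# 4/4 ✓
(1,4)# 3/4 ✓
(1,6)# 1/2 ✗
(2,1)# 3/3 ✓
(2,3)# 7/7 ✓
(2,4)# 5/6 ✓
(2,5)+ 0/6 ✗
(2,6)# 2/3 ✓
(3,2)# 5/6 ✓
(3,3)# 5/6 ✓
(3,4)# 4/6 ✓
(3,6)# 3/4 ✓
(4,1)# 2/3 ✓
(4,2)# 3/6 ✗
(4,3)+ 1/5 ✗
(4,5)# 4/5 ✓
(4,6)# 3/4 ✓
(5,1)+ 0/2 ✗
(5,3)+ 1/2 ✗
(5,5)+ 0/3 ✗
(5,6)# 2/3 ✓
Unsatisfied: (1,6), (2,5), (4,2), (4,3), (5,1), (5,3), (5,5) — 7 in total.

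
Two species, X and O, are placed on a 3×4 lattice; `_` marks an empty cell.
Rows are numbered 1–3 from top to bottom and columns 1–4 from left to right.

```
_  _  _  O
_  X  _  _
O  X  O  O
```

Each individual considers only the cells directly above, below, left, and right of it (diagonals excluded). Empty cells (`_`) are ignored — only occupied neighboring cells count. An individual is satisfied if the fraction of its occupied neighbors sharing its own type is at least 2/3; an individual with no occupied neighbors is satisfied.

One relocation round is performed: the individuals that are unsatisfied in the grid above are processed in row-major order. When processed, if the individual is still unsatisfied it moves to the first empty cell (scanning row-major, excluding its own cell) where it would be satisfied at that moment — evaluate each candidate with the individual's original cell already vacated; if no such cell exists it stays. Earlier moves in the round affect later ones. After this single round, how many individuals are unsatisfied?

0

Initially unsatisfied (in order): (3,1), (3,2), (3,3).
  (3,1) → (1,1).
  (3,2) → (3,1).
  (3,3): now satisfied by earlier moves; stays.
Resulting grid:
O _ _ O
_ X _ _
X _ O O
All satisfied now.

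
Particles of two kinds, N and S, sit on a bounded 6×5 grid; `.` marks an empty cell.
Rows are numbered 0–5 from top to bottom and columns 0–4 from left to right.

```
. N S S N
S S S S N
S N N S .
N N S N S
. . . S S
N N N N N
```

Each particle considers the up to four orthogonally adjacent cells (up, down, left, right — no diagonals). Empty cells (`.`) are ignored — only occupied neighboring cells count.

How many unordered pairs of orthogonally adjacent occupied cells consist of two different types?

17

Scan each occupied cell's neighbors to the right and below so each pair is counted once.
Row 0: N(0,1)–S(0,2)≠ N(0,1)–S(1,1)≠ S(0,2)–S(0,3)= S(0,2)–S(1,2)= S(0,3)–N(0,4)≠ S(0,3)–S(1,3)= N(0,4)–N(1,4)=  → 3/7 unlike.
Row 1: S(1,0)–S(1,1)= S(1,0)–S(2,0)= S(1,1)–S(1,2)= S(1,1)–N(2,1)≠ S(1,2)–S(1,3)= S(1,2)–N(2,2)≠ S(1,3)–N(1,4)≠ S(1,3)–S(2,3)=  → 3/8 unlike.
Row 2: S(2,0)–N(2,1)≠ S(2,0)–N(3,0)≠ N(2,1)–N(2,2)= N(2,1)–N(3,1)= N(2,2)–S(2,3)≠ N(2,2)–S(3,2)≠ S(2,3)–N(3,3)≠  → 5/7 unlike.
Row 3: N(3,0)–N(3,1)= N(3,1)–S(3,2)≠ S(3,2)–N(3,3)≠ N(3,3)–S(3,4)≠ N(3,3)–S(4,3)≠ S(3,4)–S(4,4)=  → 4/6 unlike.
Row 4: S(4,3)–S(4,4)= S(4,3)–N(5,3)≠ S(4,4)–N(5,4)≠  → 2/3 unlike.
Row 5: N(5,0)–N(5,1)= N(5,1)–N(5,2)= N(5,2)–N(5,3)= N(5,3)–N(5,4)=  → 0/4 unlike.
Total adjacent occupied pairs: 35; unlike-type pairs: 17.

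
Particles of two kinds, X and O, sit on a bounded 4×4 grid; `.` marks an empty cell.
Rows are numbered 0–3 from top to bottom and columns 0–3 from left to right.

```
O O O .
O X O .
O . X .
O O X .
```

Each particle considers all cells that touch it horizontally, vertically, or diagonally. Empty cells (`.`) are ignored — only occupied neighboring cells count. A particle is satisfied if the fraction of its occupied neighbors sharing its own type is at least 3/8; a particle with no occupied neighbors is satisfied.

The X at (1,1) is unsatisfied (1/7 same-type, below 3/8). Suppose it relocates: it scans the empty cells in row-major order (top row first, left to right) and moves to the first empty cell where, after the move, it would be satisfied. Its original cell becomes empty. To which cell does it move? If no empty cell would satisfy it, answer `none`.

(2,3)

Vacating (1,1). Empty cells in order:
  (0,3): 0/2 same-type → still unsatisfied.
  (1,3): 1/3 same-type → still unsatisfied.
  (2,1): 2/7 same-type → still unsatisfied.
  (2,3): 2/3 same-type → satisfied — stop here.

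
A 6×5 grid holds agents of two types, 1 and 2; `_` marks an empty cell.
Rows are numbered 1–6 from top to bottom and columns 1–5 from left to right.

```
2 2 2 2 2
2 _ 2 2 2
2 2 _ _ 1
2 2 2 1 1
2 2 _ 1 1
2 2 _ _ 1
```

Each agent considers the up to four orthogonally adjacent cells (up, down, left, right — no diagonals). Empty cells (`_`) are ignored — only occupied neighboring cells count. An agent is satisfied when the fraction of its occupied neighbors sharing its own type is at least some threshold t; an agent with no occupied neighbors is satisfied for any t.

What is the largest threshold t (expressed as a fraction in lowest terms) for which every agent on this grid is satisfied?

1/2

(1,1)2 2/2
(1,2)2 2/2
(1,3)2 3/3
(1,4)2 3/3
(1,5)2 2/2
(2,1)2 2/2
(2,3)2 2/2
(2,4)2 3/3
(2,5)2 2/3
(3,1)2 3/3
(3,2)2 2/2
(3,5)1 1/2
(4,1)2 3/3
(4,2)2 4/4
(4,3)2 1/2
(4,4)1 2/3
(4,5)1 3/3
(5,1)2 3/3
(5,2)2 3/3
(5,4)1 2/2
(5,5)1 3/3
(6,1)2 2/2
(6,2)2 2/2
(6,5)1 1/1
The smallest same-type fraction is 1/2 at (3,5), which reduces to 1/2. Any threshold above that leaves this agent unsatisfied.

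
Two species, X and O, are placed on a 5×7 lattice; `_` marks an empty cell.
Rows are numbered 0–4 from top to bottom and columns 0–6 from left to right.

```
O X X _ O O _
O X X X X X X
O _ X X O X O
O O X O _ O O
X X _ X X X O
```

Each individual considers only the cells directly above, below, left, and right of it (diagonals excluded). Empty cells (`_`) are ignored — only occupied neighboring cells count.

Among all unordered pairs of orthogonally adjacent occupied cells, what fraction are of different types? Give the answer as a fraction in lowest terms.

Scan each occupied cell's neighbors to the right and below so each pair is counted once.
Row 0: O(0,0)–X(0,1)≠ O(0,0)–O(1,0)= X(0,1)–X(0,2)= X(0,1)–X(1,1)= X(0,2)–X(1,2)= O(0,4)–O(0,5)= O(0,4)–X(1,4)≠ O(0,5)–X(1,5)≠  → 3/8 unlike.
Row 1: O(1,0)–X(1,1)≠ O(1,0)–O(2,0)= X(1,1)–X(1,2)= X(1,2)–X(1,3)= X(1,2)–X(2,2)= X(1,3)–X(1,4)= X(1,3)–X(2,3)= X(1,4)–X(1,5)= X(1,4)–O(2,4)≠ X(1,5)–X(1,6)= X(1,5)–X(2,5)= X(1,6)–O(2,6)≠  → 3/12 unlike.
Row 2: O(2,0)–O(3,0)= X(2,2)–X(2,3)= X(2,2)–X(3,2)= X(2,3)–O(2,4)≠ X(2,3)–O(3,3)≠ O(2,4)–X(2,5)≠ X(2,5)–O(2,6)≠ X(2,5)–O(3,5)≠ O(2,6)–O(3,6)=  → 5/9 unlike.
Row 3: O(3,0)–O(3,1)= O(3,0)–X(4,0)≠ O(3,1)–X(3,2)≠ O(3,1)–X(4,1)≠ X(3,2)–O(3,3)≠ O(3,3)–X(4,3)≠ O(3,5)–O(3,6)= O(3,5)–X(4,5)≠ O(3,6)–O(4,6)=  → 6/9 unlike.
Row 4: X(4,0)–X(4,1)= X(4,3)–X(4,4)= X(4,4)–X(4,5)= X(4,5)–O(4,6)≠  → 1/4 unlike.
Total adjacent occupied pairs: 42; unlike-type pairs: 18.
18/42 reduces to 3/7.

3/7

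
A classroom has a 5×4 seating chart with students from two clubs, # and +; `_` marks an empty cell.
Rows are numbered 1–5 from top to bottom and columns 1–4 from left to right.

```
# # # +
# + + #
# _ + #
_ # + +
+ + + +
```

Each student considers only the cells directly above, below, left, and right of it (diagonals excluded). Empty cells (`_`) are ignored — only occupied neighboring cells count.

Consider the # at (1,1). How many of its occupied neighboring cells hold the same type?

2

Occupied neighbors of (1,1): (2,1)=#, (1,2)=#.
Same type (#): 2 of 2.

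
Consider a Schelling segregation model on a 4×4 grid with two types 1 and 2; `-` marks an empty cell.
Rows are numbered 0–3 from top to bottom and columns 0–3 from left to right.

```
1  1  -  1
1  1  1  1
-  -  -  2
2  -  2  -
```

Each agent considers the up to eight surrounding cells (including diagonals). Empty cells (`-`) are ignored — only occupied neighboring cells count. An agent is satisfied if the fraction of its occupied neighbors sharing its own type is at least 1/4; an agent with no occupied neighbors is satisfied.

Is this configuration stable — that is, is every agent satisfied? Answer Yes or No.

(0,0)1 3/3 satisfied
(0,1)1 4/4 satisfied
(0,3)1 2/2 satisfied
(1,0)1 3/3 satisfied
(1,1)1 4/4 satisfied
(1,2)1 4/5 satisfied
(1,3)1 2/3 satisfied
(2,3)2 1/3 satisfied
(3,0)2 0/0 satisfied
(3,2)2 1/1 satisfied
All meet the threshold, so the configuration is stable.

Yes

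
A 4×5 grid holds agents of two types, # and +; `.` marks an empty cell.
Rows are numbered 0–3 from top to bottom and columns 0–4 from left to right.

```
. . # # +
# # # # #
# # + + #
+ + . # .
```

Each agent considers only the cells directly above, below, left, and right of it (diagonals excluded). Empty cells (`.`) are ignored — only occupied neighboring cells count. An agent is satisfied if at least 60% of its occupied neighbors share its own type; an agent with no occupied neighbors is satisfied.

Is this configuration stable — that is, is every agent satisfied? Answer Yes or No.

No

(0,2)# 2/2 satisfied
(0,3)# 2/3 satisfied
(0,4)+ 0/2 not
(1,0)# 2/2 satisfied
(1,1)# 3/3 satisfied
(1,2)# 3/4 satisfied
(1,3)# 3/4 satisfied
(1,4)# 2/3 satisfied
(2,0)# 2/3 satisfied
(2,1)# 2/4 not
(2,2)+ 1/3 not
(2,3)+ 1/4 not
(2,4)# 1/2 not
(3,0)+ 1/2 not
(3,1)+ 1/2 not
(3,3)# 0/1 not
For instance (0,4) has only 0/2 same-type neighbors, below 3/5.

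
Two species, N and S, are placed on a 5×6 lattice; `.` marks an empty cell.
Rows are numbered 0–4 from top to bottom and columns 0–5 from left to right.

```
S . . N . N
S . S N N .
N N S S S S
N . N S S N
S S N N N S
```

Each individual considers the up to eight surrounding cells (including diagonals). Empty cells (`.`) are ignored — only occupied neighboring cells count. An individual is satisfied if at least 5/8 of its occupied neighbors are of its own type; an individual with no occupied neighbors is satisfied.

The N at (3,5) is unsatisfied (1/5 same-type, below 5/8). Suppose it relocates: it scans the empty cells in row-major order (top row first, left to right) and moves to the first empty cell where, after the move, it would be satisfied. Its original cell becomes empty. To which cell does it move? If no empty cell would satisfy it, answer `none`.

(0,2)

Vacating (3,5). Empty cells in order:
  (0,1): 0/3 same-type → still unsatisfied.
  (0,2): 2/3 same-type → satisfied — stop here.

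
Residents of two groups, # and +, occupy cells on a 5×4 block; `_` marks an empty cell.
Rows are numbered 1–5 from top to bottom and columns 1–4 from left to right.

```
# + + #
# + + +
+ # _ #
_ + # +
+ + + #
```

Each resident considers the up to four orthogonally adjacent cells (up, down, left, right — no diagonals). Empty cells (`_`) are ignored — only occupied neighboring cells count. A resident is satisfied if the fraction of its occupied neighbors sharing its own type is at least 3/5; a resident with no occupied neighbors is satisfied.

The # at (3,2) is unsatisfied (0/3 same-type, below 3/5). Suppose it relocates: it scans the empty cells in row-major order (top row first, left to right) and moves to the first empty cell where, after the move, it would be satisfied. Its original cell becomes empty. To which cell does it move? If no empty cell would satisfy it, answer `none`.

(3,3)

Vacating (3,2). Empty cells in order:
  (3,3): 2/3 same-type → satisfied — stop here.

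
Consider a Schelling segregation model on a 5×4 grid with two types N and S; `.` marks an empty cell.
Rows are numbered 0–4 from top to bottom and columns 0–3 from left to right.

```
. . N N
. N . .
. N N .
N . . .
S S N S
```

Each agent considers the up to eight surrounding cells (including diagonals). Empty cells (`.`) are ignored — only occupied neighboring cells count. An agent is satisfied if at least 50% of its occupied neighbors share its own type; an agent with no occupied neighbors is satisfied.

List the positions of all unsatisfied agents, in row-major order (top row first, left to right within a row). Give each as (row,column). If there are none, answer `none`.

(3,0), (4,1), (4,2), (4,3)

Row 0: (0,2)N 2/2 ok · (0,3)N 1/1 ok
Row 1: (1,1)N 3/3 ok
Row 2: (2,1)N 3/3 ok · (2,2)N 2/2 ok
Row 3: (3,0)N 1/3 unhappy
Row 4: (4,0)S 1/2 ok · (4,1)S 1/3 unhappy · (4,2)N 0/2 unhappy · (4,3)S 0/1 unhappy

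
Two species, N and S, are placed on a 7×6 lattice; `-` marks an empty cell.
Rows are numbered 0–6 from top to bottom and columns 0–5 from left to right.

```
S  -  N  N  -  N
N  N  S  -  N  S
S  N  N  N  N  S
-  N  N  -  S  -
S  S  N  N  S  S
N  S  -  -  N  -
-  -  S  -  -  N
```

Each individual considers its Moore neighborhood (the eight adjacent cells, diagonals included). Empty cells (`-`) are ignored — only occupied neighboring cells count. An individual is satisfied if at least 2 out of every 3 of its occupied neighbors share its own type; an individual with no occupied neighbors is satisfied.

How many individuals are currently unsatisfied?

19

(0,0)S 0/2 unhappy
(0,2)N 2/3 ok
(0,3)N 2/3 ok
(0,5)N 1/2 unhappy
(1,0)N 2/4 unhappy
(1,1)N 4/7 unhappy
(1,2)S 0/6 unhappy
(1,4)N 4/6 ok
(1,5)S 1/4 unhappy
(2,0)S 0/4 unhappy
(2,1)N 5/7 ok
(2,2)N 5/6 ok
(2,3)N 4/6 ok
(2,4)N 2/5 unhappy
(2,5)S 2/4 unhappy
(3,1)N 4/7 unhappy
(3,2)N 6/7 ok
(3,4)S 3/6 unhappy
(4,0)S 2/4 unhappy
(4,1)S 2/6 unhappy
(4,2)N 3/5 unhappy
(4,3)N 3/5 unhappy
(4,4)S 2/4 unhappy
(4,5)S 2/3 ok
(5,0)N 0/3 unhappy
(5,1)S 3/5 unhappy
(5,4)N 2/4 unhappy
(6,2)S 1/1 ok
(6,5)N 1/1 ok
Unsatisfied: (0,0), (0,5), (1,0), (1,1), (1,2), (1,5), (2,0), (2,4), (2,5), (3,1), (3,4), (4,0), (4,1), (4,2), (4,3), (4,4), (5,0), (5,1), (5,4) — 19 in total.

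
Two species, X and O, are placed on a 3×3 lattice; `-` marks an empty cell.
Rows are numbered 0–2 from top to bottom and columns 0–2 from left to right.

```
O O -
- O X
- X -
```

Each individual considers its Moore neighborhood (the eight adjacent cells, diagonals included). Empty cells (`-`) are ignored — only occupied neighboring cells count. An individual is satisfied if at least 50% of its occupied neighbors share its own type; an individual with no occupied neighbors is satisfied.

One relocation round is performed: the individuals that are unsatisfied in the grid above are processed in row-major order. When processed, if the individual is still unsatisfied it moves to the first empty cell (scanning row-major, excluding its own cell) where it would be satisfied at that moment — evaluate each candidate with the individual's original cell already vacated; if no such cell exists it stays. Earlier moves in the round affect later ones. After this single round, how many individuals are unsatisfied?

0

Initially unsatisfied (in order): (1,2).
  (1,2) → (2,0).
Resulting grid:
O O -
- O -
X X -
All satisfied now.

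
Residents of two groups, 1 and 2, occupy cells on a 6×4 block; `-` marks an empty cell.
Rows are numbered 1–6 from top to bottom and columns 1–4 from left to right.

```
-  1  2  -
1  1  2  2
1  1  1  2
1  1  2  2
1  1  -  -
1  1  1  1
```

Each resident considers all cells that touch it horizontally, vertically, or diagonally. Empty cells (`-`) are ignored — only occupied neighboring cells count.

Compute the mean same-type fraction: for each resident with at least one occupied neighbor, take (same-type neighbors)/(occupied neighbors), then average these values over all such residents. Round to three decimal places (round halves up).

(1,2)1 2/4
(1,3)2 2/4
(2,1)1 4/4
(2,2)1 5/7
(2,3)2 3/7
(2,4)2 3/4
(3,1)1 5/5
(3,2)1 6/8
(3,3)1 3/8
(3,4)2 4/5
(4,1)1 5/5
(4,2)1 6/7
(4,3)2 2/6
(4,4)2 2/3
(5,1)1 5/5
(5,2)1 6/7
(6,1)1 3/3
(6,2)1 4/4
(6,3)1 3/3
(6,4)1 1/1
Sum over 20 residents: 2/4 + 2/4 + 4/4 + 5/7 + 3/7 + 3/4 + 5/5 + 6/8 + 3/8 + 4/5 + 5/5 + 6/7 + 2/6 + 2/3 + 5/5 + 6/7 + 3/3 + 4/4 + 3/3 + 1/1 = 4349/280; mean = 4349/280 ÷ 20 = 4349/5600 = 0.776607… → 0.777.

0.777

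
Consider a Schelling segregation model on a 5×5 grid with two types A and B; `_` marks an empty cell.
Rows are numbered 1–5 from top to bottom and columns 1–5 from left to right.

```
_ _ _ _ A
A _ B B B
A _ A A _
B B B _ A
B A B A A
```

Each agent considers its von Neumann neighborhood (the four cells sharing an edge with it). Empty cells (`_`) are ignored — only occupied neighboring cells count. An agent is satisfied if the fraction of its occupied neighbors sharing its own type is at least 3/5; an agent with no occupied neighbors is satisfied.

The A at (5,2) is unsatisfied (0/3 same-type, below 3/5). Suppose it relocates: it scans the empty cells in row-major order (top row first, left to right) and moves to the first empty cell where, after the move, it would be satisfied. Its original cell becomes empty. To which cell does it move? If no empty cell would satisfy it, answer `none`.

(1,1)

Vacating (5,2). Empty cells in order:
  (1,1): 1/1 same-type → satisfied — stop here.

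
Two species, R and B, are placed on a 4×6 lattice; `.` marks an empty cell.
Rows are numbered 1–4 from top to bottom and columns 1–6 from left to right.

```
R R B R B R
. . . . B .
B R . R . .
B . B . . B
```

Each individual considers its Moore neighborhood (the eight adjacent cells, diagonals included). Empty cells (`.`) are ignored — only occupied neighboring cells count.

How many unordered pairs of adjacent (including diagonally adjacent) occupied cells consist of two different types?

Scan each occupied cell's neighbors to the right and below (and the two forward diagonals) so each pair is counted once.
Row 1: R(1,1)–R(1,2)= R(1,2)–B(1,3)≠ B(1,3)–R(1,4)≠ R(1,4)–B(1,5)≠ R(1,4)–B(2,5)≠ B(1,5)–R(1,6)≠ B(1,5)–B(2,5)= R(1,6)–B(2,5)≠  → 6/8 unlike.
Row 2: B(2,5)–R(3,4)≠  → 1/1 unlike.
Row 3: B(3,1)–R(3,2)≠ B(3,1)–B(4,1)= R(3,2)–B(4,3)≠ R(3,2)–B(4,1)≠ R(3,4)–B(4,3)≠  → 4/5 unlike.
Total adjacent occupied pairs: 14; unlike-type pairs: 11.

11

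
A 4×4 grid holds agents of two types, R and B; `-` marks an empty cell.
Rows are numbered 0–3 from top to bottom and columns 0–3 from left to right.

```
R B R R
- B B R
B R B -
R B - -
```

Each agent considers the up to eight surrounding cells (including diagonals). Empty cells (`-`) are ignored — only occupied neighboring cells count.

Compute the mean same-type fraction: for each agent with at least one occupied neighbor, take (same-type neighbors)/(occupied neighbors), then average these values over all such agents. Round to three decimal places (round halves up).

0.431

(0,0)R 0/2
(0,1)B 2/4
(0,2)R 2/5
(0,3)R 2/3
(1,1)B 4/7
(1,2)B 3/7
(1,3)R 2/4
(2,0)B 2/4
(2,1)R 1/6
(2,2)B 3/5
(3,0)R 1/3
(3,1)B 2/4
Sum over 12 agents: 0/2 + 2/4 + 2/5 + 2/3 + 4/7 + 3/7 + 2/4 + 2/4 + 1/6 + 3/5 + 1/3 + 2/4 = 31/6; mean = 31/6 ÷ 12 = 31/72 = 0.430555… → 0.431.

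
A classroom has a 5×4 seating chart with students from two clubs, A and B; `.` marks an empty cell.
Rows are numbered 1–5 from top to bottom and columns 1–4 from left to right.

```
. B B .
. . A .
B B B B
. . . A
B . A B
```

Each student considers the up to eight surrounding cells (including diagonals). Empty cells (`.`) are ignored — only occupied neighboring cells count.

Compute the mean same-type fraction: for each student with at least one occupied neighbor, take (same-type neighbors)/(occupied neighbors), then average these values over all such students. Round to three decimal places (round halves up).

Row 1: (1,2)B 1/2 · (1,3)B 1/2
Row 2: (2,3)A 0/5
Row 3: (3,1)B 1/1 · (3,2)B 2/3 · (3,3)B 2/4 · (3,4)B 1/3
Row 4: (4,4)A 1/4
Row 5: (5,1)B — no occupied neighbors · (5,3)A 1/2 · (5,4)B 0/2
Sum over 10 students: 1/2 + 1/2 + 0/5 + 1/1 + 2/3 + 2/4 + 1/3 + 1/4 + 1/2 + 0/2 = 17/4; mean = 17/4 ÷ 10 = 17/40 = 0.425 → 0.425.

0.425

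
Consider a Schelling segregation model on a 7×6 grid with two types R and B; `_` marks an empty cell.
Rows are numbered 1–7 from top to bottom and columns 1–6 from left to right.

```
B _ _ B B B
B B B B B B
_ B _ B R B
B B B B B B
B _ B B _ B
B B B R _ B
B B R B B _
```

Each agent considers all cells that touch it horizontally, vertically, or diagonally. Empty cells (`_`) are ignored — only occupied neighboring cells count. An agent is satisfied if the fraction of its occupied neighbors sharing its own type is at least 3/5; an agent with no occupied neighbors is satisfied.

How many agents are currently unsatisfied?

Row 1: (1,1)B 2/2 satisfied · (1,4)B 4/4 satisfied · (1,5)B 5/5 satisfied · (1,6)B 3/3 satisfied
Row 2: (2,1)B 3/3 satisfied · (2,2)B 4/4 satisfied · (2,3)B 5/5 satisfied · (2,4)B 5/6 satisfied · (2,5)B 7/8 satisfied · (2,6)B 4/5 satisfied
Row 3: (3,2)B 6/6 satisfied · (3,4)B 6/7 satisfied · (3,5)R 0/8 not · (3,6)B 4/5 satisfied
Row 4: (4,1)B 3/3 satisfied · (4,2)B 5/5 satisfied · (4,3)B 6/6 satisfied · (4,4)B 5/6 satisfied · (4,5)B 6/7 satisfied · (4,6)B 3/4 satisfied
Row 5: (5,1)B 4/4 satisfied · (5,3)B 6/7 satisfied · (5,4)B 5/6 satisfied · (5,6)B 3/3 satisfied
Row 6: (6,1)B 4/4 satisfied · (6,2)B 6/7 satisfied · (6,3)B 5/7 satisfied · (6,4)R 1/6 not · (6,6)B 2/2 satisfied
Row 7: (7,1)B 3/3 satisfied · (7,2)B 4/5 satisfied · (7,3)R 1/5 not · (7,4)B 2/4 not · (7,5)B 2/3 satisfied
Unsatisfied: (3,5), (6,4), (7,3), (7,4) — 4 in total.

4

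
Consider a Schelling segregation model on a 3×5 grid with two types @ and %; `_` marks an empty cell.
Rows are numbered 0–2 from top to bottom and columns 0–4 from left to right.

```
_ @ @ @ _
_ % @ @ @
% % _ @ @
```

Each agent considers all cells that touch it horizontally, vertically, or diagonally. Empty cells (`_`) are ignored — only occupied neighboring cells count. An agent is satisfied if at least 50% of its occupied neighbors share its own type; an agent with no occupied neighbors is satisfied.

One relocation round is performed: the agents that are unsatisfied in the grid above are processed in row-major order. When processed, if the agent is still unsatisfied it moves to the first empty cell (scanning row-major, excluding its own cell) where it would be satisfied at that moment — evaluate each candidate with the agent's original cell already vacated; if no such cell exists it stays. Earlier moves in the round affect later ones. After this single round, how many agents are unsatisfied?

0

Initially unsatisfied (in order): (1,1).
  (1,1) → (1,0).
Resulting grid:
_ @ @ @ _
% _ @ @ @
% % _ @ @
All satisfied now.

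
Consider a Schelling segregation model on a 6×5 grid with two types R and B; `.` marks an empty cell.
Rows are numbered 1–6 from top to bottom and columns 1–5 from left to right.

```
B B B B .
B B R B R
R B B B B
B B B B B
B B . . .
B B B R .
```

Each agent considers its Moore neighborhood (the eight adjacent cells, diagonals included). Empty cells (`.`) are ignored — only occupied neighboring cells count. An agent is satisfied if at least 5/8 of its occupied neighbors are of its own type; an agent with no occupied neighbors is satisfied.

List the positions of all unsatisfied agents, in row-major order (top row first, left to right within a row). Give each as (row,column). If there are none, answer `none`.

(1,1)B 3/3 satisfied
(1,2)B 4/5 satisfied
(1,3)B 4/5 satisfied
(1,4)B 2/4 not
(2,1)B 4/5 satisfied
(2,2)B 6/8 satisfied
(2,3)R 0/8 not
(2,4)B 5/7 satisfied
(2,5)R 0/4 not
(3,1)R 0/5 not
(3,2)B 6/8 satisfied
(3,3)B 7/8 satisfied
(3,4)B 6/8 satisfied
(3,5)B 4/5 satisfied
(4,1)B 4/5 satisfied
(4,2)B 6/7 satisfied
(4,3)B 6/6 satisfied
(4,4)B 5/5 satisfied
(4,5)B 3/3 satisfied
(5,1)B 5/5 satisfied
(5,2)B 7/7 satisfied
(6,1)B 3/3 satisfied
(6,2)B 4/4 satisfied
(6,3)B 2/3 satisfied
(6,4)R 0/1 not

(1,4), (2,3), (2,5), (3,1), (6,4)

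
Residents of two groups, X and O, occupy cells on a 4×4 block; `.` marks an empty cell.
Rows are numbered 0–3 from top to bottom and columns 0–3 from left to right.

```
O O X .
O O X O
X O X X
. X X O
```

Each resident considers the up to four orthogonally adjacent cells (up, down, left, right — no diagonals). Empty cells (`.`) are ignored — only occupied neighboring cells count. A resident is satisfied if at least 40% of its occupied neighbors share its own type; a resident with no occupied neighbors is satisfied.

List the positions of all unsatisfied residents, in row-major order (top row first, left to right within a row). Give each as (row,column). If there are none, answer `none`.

(1,3), (2,0), (2,1), (2,3), (3,3)

Row 0: (0,0)O 2/2 ok · (0,1)O 2/3 ok · (0,2)X 1/2 ok
Row 1: (1,0)O 2/3 ok · (1,1)O 3/4 ok · (1,2)X 2/4 ok · (1,3)O 0/2 unhappy
Row 2: (2,0)X 0/2 unhappy · (2,1)O 1/4 unhappy · (2,2)X 3/4 ok · (2,3)X 1/3 unhappy
Row 3: (3,1)X 1/2 ok · (3,2)X 2/3 ok · (3,3)O 0/2 unhappy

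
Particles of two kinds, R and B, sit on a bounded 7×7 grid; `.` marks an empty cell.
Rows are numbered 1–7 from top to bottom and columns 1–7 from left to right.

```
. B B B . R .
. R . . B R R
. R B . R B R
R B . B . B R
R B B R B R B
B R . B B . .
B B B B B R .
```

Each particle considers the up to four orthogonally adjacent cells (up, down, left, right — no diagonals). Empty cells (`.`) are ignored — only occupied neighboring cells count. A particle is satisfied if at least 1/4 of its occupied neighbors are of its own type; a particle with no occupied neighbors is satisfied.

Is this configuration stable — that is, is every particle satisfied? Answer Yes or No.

Row 1: (1,2)B 1/2 ok · (1,3)B 2/2 ok · (1,4)B 1/1 ok · (1,6)R 1/1 ok
Row 2: (2,2)R 1/2 ok · (2,5)B 0/2 unhappy · (2,6)R 2/4 ok · (2,7)R 2/2 ok
Row 3: (3,2)R 1/3 ok · (3,3)B 0/1 unhappy · (3,5)R 0/2 unhappy · (3,6)B 1/4 ok · (3,7)R 2/3 ok
Row 4: (4,1)R 1/2 ok · (4,2)B 1/3 ok · (4,4)B 0/1 unhappy · (4,6)B 1/3 ok · (4,7)R 1/3 ok
Row 5: (5,1)R 1/3 ok · (5,2)B 2/4 ok · (5,3)B 1/2 ok · (5,4)R 0/4 unhappy · (5,5)B 1/3 ok · (5,6)R 0/3 unhappy · (5,7)B 0/2 unhappy
Row 6: (6,1)B 1/3 ok · (6,2)R 0/3 unhappy · (6,4)B 2/3 ok · (6,5)B 3/3 ok
Row 7: (7,1)B 2/2 ok · (7,2)B 2/3 ok · (7,3)B 2/2 ok · (7,4)B 3/3 ok · (7,5)B 2/3 ok · (7,6)R 0/1 unhappy
For instance (2,5) has only 0/2 same-type neighbors, below 1/4.

No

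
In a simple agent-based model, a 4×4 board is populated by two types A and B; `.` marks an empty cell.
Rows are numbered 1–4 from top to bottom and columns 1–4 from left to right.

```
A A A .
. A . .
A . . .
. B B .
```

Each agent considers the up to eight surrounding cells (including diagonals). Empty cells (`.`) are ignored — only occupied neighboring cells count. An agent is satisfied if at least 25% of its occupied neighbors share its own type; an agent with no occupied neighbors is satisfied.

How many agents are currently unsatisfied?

0

(1,1)A 2/2 satisfied
(1,2)A 3/3 satisfied
(1,3)A 2/2 satisfied
(2,2)A 4/4 satisfied
(3,1)A 1/2 satisfied
(4,2)B 1/2 satisfied
(4,3)B 1/1 satisfied
Every one meets the threshold.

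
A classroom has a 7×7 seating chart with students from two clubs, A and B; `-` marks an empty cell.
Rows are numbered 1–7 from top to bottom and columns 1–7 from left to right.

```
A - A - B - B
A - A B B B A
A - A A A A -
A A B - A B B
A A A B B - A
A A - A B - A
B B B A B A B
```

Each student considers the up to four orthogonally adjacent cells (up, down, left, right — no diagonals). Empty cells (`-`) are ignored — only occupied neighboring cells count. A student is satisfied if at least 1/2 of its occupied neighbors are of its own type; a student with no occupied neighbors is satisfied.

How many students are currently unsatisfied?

(1,1)A 1/1 ok
(1,3)A 1/1 ok
(1,5)B 1/1 ok
(1,7)B 0/1 unhappy
(2,1)A 2/2 ok
(2,3)A 2/3 ok
(2,4)B 1/3 unhappy
(2,5)B 3/4 ok
(2,6)B 1/3 unhappy
(2,7)A 0/2 unhappy
(3,1)A 2/2 ok
(3,3)A 2/3 ok
(3,4)A 2/3 ok
(3,5)A 3/4 ok
(3,6)A 1/3 unhappy
(4,1)A 3/3 ok
(4,2)A 2/3 ok
(4,3)B 0/3 unhappy
(4,5)A 1/3 unhappy
(4,6)B 1/3 unhappy
(4,7)B 1/2 ok
(5,1)A 3/3 ok
(5,2)A 4/4 ok
(5,3)A 1/3 unhappy
(5,4)B 1/3 unhappy
(5,5)B 2/3 ok
(5,7)A 1/2 ok
(6,1)A 2/3 ok
(6,2)A 2/3 ok
(6,4)A 1/3 unhappy
(6,5)B 2/3 ok
(6,7)A 1/2 ok
(7,1)B 1/2 ok
(7,2)B 2/3 ok
(7,3)B 1/2 ok
(7,4)A 1/3 unhappy
(7,5)B 1/3 unhappy
(7,6)A 0/2 unhappy
(7,7)B 0/2 unhappy
Unsatisfied: (1,7), (2,4), (2,6), (2,7), (3,6), (4,3), (4,5), (4,6), (5,3), (5,4), (6,4), (7,4), (7,5), (7,6), (7,7) — 15 in total.

15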